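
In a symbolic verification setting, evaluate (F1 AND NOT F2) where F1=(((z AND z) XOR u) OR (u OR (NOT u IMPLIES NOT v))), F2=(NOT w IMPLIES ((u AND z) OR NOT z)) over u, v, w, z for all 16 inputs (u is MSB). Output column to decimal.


F1 = (((z AND z) XOR u) OR (u OR (NOT u IMPLIES NOT v)))
F2 = (NOT w IMPLIES ((u AND z) OR NOT z))
Counterexample to F1=>F2 is where F1=1 and F2=0.
Evaluate each row (bits = u,v,w,z, MSB first):
  row 0 [0000]: F1=1 F2=1 -> F1&~F2 -> 0
  row 1 [0001]: F1=1 F2=0 -> F1&~F2 -> 1
  row 2 [0010]: F1=1 F2=1 -> F1&~F2 -> 0
  row 3 [0011]: F1=1 F2=1 -> F1&~F2 -> 0
  row 4 [0100]: F1=0 F2=1 -> F1&~F2 -> 0
  row 5 [0101]: F1=1 F2=0 -> F1&~F2 -> 1
  row 6 [0110]: F1=0 F2=1 -> F1&~F2 -> 0
  row 7 [0111]: F1=1 F2=1 -> F1&~F2 -> 0
  row 8 [1000]: F1=1 F2=1 -> F1&~F2 -> 0
  row 9 [1001]: F1=1 F2=1 -> F1&~F2 -> 0
  row 10 [1010]: F1=1 F2=1 -> F1&~F2 -> 0
  row 11 [1011]: F1=1 F2=1 -> F1&~F2 -> 0
  row 12 [1100]: F1=1 F2=1 -> F1&~F2 -> 0
  row 13 [1101]: F1=1 F2=1 -> F1&~F2 -> 0
  row 14 [1110]: F1=1 F2=1 -> F1&~F2 -> 0
  row 15 [1111]: F1=1 F2=1 -> F1&~F2 -> 0
Full result column, 4 rows per line (u,v fixed per line; w,z runs 00..11 left to right):
  rows 0-3 [u,v=00]: 0100  = hex 4
  rows 4-7 [u,v=01]: 0100  = hex 4
  rows 8-11 [u,v=10]: 0000  = hex 0
  rows 12-15 [u,v=11]: 0000  = hex 0
Counterexample vector (row 0 .. row 15) = 0100010000000000
Output column grouped in 4s = 0100 0100 0000 0000 = 0x4400
Convert to decimal digit by digit (value = value*16 + digit):
  4 -> 4
  4*16 + 4 = 68
  68*16 + 0 = 1088
  1088*16 + 0 = 17408
Decimal = 17408

17408


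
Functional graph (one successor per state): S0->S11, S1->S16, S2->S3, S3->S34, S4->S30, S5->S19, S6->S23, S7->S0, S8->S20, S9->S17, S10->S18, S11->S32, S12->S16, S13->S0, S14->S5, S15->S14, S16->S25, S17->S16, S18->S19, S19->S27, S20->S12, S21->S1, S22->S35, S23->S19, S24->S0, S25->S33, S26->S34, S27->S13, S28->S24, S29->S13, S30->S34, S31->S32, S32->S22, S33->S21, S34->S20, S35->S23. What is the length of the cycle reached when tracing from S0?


Trace from S0 until a state repeats:
  S0 -> S11 -> S32 -> S22 -> S35 -> S23 -> S19 -> S27 -> S13 -> S0
S0 first seen at step 0, revisited at step 9.
Cycle length = 9 - 0 = 9

9


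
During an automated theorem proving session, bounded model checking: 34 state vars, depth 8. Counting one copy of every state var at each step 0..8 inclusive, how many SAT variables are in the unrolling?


BMC unrolls to depth k, creating one copy of each state var for steps 0..k.
Step count = 8 + 1 = 9 (steps 0 through 8)
Vars per step = 34
Total = 34 * 9 = 306

306


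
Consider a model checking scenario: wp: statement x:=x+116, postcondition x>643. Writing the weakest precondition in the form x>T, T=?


Formula: wp(x:=E, P) = P[E/x] (substitute E for x in postcondition)
Step 1: Postcondition: x>643
Step 2: Substitute x+116 for x: x+116>643
Step 3: Solve for x: x > 643-116 = 527

527


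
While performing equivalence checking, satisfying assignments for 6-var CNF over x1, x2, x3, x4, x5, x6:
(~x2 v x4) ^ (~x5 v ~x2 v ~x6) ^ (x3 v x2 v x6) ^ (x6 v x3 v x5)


CNF with 4 clauses over 6 vars (64 assignments).
An assignment satisfies CNF iff every clause has >=1 true literal.
Check each row (bits = x1,x2,x3,x4,x5,x6; clause T/F shown):
  row 0 [000000]: clauses=TTFF -> 0
  row 1 [000001]: clauses=TTTT -> 1
  row 2 [000010]: clauses=TTFT -> 0
  row 3 [000011]: clauses=TTTT -> 1
  row 4 [000100]: clauses=TTFF -> 0
  (every remaining row is evaluated the same way; all 64 results are listed next)
Full result column, 8 rows per line (x1,x2,x3 fixed per line; x4,x5,x6 runs 000..111 left to right):
  rows 0-7 [x1,x2,x3=000]: 01010101  (ones: 4)
  rows 8-15 [x1,x2,x3=001]: 11111111  (ones: 8)
  rows 16-23 [x1,x2,x3=010]: 00000110  (ones: 2)
  rows 24-31 [x1,x2,x3=011]: 00001110  (ones: 3)
  rows 32-39 [x1,x2,x3=100]: 01010101  (ones: 4)
  rows 40-47 [x1,x2,x3=101]: 11111111  (ones: 8)
  rows 48-55 [x1,x2,x3=110]: 00000110  (ones: 2)
  rows 56-63 [x1,x2,x3=111]: 00001110  (ones: 3)
Satisfying assignments = 4+8+2+3+4+8+2+3 = 34

34


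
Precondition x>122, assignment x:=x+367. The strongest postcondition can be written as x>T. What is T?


Formula: sp(P, x:=E) = exists old_x. (x = E[old_x/x]) AND P[old_x/x] (old_x is the value of x before the assignment; eliminate old_x by solving x = E[old_x/x] for old_x)
Step 1: Precondition P: x>122, i.e. old_x > 122
Step 2: Assignment gives x = old_x + 367, so old_x = x - 367
Step 3: Substitute into P: x - 367 > 122
Step 4: Simplify: x > 122+367 = 489

489


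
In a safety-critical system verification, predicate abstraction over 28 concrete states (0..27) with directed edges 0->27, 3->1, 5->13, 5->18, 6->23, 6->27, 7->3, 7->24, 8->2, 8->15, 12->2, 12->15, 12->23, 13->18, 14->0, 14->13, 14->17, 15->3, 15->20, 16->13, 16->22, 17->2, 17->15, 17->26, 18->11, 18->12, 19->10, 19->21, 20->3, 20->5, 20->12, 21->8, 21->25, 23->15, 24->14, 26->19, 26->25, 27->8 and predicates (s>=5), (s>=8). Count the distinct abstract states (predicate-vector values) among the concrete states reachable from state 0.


BFS from 0:
Concrete reachable: {0, 1, 2, 3, 5, 8, 11, 12, 13, 15, 18, 20, 23, 27}
Abstract via predicates (s>=5), (s>=8):
  (0,0) <- {0, 1, 2, 3}
  (1,0) <- {5}
  (1,1) <- {8, 11, 12, 13, 15, 18, 20, 23, 27}
Distinct abstract states = 3

3


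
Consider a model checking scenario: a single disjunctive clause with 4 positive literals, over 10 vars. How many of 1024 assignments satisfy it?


Step 1: Total=2^10=1024
Step 2: Unsat when all 4 false: 2^6=64
Step 3: Sat=1024-64=960

960


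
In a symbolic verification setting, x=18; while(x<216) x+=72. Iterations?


Step 1: x goes from 18 toward 216 by 72; the body runs while x<216, so iterations = ceil((bound-start)/step)
Step 2: Distance=198
Step 3: ceil(198/72)=3

3


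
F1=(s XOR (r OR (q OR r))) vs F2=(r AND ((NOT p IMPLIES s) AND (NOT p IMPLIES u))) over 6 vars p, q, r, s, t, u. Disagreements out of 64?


F1 = (s XOR (r OR (q OR r)))
F2 = (r AND ((NOT p IMPLIES s) AND (NOT p IMPLIES u)))
Evaluate both on each of 64 rows (bits = p,q,r,s,t,u):
  row 0 [000000]: F1=0 F2=0 -> 0
  row 1 [000001]: F1=0 F2=0 -> 0
  row 2 [000010]: F1=0 F2=0 -> 0
  row 3 [000011]: F1=0 F2=0 -> 0
  row 4 [000100]: F1=1 F2=0 (differ) -> 1
  (every remaining row is evaluated the same way; all 64 results are listed next)
Full result column, 8 rows per line (p,q,r fixed per line; s,t,u runs 000..111 left to right):
  rows 0-7 [p,q,r=000]: 00001111  (ones: 4)
  rows 8-15 [p,q,r=001]: 11110101  (ones: 6)
  rows 16-23 [p,q,r=010]: 11110000  (ones: 4)
  rows 24-31 [p,q,r=011]: 11110101  (ones: 6)
  rows 32-39 [p,q,r=100]: 00001111  (ones: 4)
  rows 40-47 [p,q,r=101]: 00001111  (ones: 4)
  rows 48-55 [p,q,r=110]: 11110000  (ones: 4)
  rows 56-63 [p,q,r=111]: 00001111  (ones: 4)
Disagreements = 4+6+4+6+4+4+4+4 = 36

36


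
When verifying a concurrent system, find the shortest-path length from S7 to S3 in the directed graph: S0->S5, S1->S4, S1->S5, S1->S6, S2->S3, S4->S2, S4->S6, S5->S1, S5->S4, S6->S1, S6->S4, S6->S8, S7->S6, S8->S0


BFS layer-by-layer from S7:
  dist 0: {S7}
  dist 1: {S6}
  dist 2: {S1, S4, S8}
  dist 3: {S0, S2, S5}
  dist 4: {S3}
  -> S3 reached at distance 4
Shortest path length = 4

4


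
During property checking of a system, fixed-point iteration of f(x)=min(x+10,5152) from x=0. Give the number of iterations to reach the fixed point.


Step 1: x=0, cap=5152, increment=10
Step 2: x grows by 10 each step until capped at 5152; fixed point is x=5152
Step 3: iterations = ceil(5152/10) = 516

516


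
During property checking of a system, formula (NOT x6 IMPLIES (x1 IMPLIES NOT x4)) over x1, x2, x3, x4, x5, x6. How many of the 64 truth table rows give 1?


Formula: (NOT x6 IMPLIES (x1 IMPLIES NOT x4)) over 6 vars (64 rows)
Evaluate each row (x1, x2, x3, x4, x5, x6 as bits, MSB first):
  row 0 [000000]: (NOT 0 IMPLIES (0 IMPLIES NOT 0)) -> 1
  row 1 [000001]: (NOT 1 IMPLIES (0 IMPLIES NOT 0)) -> 1
  row 2 [000010]: (NOT 0 IMPLIES (0 IMPLIES NOT 0)) -> 1
  row 3 [000011]: (NOT 1 IMPLIES (0 IMPLIES NOT 0)) -> 1
  row 4 [000100]: (NOT 0 IMPLIES (0 IMPLIES NOT 1)) -> 1
  (every remaining row is evaluated the same way; all 64 results are listed next)
Full result column, 8 rows per line (x1,x2,x3 fixed per line; x4,x5,x6 runs 000..111 left to right):
  rows 0-7 [x1,x2,x3=000]: 11111111  (ones: 8)
  rows 8-15 [x1,x2,x3=001]: 11111111  (ones: 8)
  rows 16-23 [x1,x2,x3=010]: 11111111  (ones: 8)
  rows 24-31 [x1,x2,x3=011]: 11111111  (ones: 8)
  rows 32-39 [x1,x2,x3=100]: 11110101  (ones: 6)
  rows 40-47 [x1,x2,x3=101]: 11110101  (ones: 6)
  rows 48-55 [x1,x2,x3=110]: 11110101  (ones: 6)
  rows 56-63 [x1,x2,x3=111]: 11110101  (ones: 6)
Count of 1-rows = 8+8+8+8+6+6+6+6 = 56

56


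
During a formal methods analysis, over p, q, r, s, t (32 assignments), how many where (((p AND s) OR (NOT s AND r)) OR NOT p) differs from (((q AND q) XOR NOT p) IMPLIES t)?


F1 = (((p AND s) OR (NOT s AND r)) OR NOT p)
F2 = (((q AND q) XOR NOT p) IMPLIES t)
Evaluate both on each of 32 rows (bits = p,q,r,s,t):
  row 0 [00000]: F1=1 F2=0 (differ) -> 1
  row 1 [00001]: F1=1 F2=1 -> 0
  row 2 [00010]: F1=1 F2=0 (differ) -> 1
  row 3 [00011]: F1=1 F2=1 -> 0
  row 4 [00100]: F1=1 F2=0 (differ) -> 1
  row 5 [00101]: F1=1 F2=1 -> 0
  row 6 [00110]: F1=1 F2=0 (differ) -> 1
  row 7 [00111]: F1=1 F2=1 -> 0
  row 8 [01000]: F1=1 F2=1 -> 0
  row 9 [01001]: F1=1 F2=1 -> 0
  row 10 [01010]: F1=1 F2=1 -> 0
  row 11 [01011]: F1=1 F2=1 -> 0
  row 12 [01100]: F1=1 F2=1 -> 0
  row 13 [01101]: F1=1 F2=1 -> 0
  row 14 [01110]: F1=1 F2=1 -> 0
  row 15 [01111]: F1=1 F2=1 -> 0
  row 16 [10000]: F1=0 F2=1 (differ) -> 1
  row 17 [10001]: F1=0 F2=1 (differ) -> 1
  row 18 [10010]: F1=1 F2=1 -> 0
  row 19 [10011]: F1=1 F2=1 -> 0
  row 20 [10100]: F1=1 F2=1 -> 0
  row 21 [10101]: F1=1 F2=1 -> 0
  row 22 [10110]: F1=1 F2=1 -> 0
  row 23 [10111]: F1=1 F2=1 -> 0
  row 24 [11000]: F1=0 F2=0 -> 0
  row 25 [11001]: F1=0 F2=1 (differ) -> 1
  row 26 [11010]: F1=1 F2=0 (differ) -> 1
  row 27 [11011]: F1=1 F2=1 -> 0
  row 28 [11100]: F1=1 F2=0 (differ) -> 1
  row 29 [11101]: F1=1 F2=1 -> 0
  row 30 [11110]: F1=1 F2=0 (differ) -> 1
  row 31 [11111]: F1=1 F2=1 -> 0
Full result column, 8 rows per line (p,q fixed per line; r,s,t runs 000..111 left to right):
  rows 0-7 [p,q=00]: 10101010  (ones: 4)
  rows 8-15 [p,q=01]: 00000000  (ones: 0)
  rows 16-23 [p,q=10]: 11000000  (ones: 2)
  rows 24-31 [p,q=11]: 01101010  (ones: 4)
Disagreements = 4+0+2+4 = 10

10


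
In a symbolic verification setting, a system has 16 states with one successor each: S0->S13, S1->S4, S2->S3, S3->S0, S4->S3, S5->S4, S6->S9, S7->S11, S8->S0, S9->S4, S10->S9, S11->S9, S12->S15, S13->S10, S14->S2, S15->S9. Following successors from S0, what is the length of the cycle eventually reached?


Trace from S0 until a state repeats:
  S0 -> S13 -> S10 -> S9 -> S4 -> S3 -> S0
S0 first seen at step 0, revisited at step 6.
Cycle length = 6 - 0 = 6

6


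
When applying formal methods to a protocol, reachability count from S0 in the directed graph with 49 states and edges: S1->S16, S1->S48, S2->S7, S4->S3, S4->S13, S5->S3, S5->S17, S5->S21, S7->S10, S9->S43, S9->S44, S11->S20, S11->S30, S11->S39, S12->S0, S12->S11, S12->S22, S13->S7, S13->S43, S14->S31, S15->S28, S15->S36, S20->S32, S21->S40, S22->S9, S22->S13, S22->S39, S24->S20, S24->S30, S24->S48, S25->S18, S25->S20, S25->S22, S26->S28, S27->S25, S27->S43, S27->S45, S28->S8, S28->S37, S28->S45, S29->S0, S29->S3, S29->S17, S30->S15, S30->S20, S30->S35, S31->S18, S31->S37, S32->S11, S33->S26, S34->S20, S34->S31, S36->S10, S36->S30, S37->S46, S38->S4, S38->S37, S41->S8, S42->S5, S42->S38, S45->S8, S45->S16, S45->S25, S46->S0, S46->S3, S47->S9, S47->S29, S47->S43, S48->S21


BFS from S0:
  layer 0: {S0}
Reachable set: {S0}
Count = 1

1


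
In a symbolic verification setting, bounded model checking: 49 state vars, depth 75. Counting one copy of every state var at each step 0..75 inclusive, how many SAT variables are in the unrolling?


BMC unrolls to depth k, creating one copy of each state var for steps 0..k.
Step count = 75 + 1 = 76 (steps 0 through 75)
Vars per step = 49
Total = 49 * 76 = 3724

3724


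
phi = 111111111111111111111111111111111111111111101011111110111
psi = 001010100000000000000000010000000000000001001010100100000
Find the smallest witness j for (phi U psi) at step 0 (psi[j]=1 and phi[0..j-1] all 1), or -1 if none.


(phi U psi) at 0: need smallest j with psi[j]=1 and phi[i]=1 for all i in [0,j).
Scan from step 0:
  step 0: phi=1, psi=0 -> continue
  step 1: phi=1, psi=0 -> continue
  step 2: psi=1 and phi held for [0,2) -> witness found
Witness step = 2

2


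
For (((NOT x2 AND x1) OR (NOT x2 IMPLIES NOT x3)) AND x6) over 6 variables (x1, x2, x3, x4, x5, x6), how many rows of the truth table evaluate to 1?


Formula: (((NOT x2 AND x1) OR (NOT x2 IMPLIES NOT x3)) AND x6) over 6 vars (64 rows)
Evaluate each row (x1, x2, x3, x4, x5, x6 as bits, MSB first):
  row 0 [000000]: (((NOT 0 AND 0) OR (NOT 0 IMPLIES NOT 0)) AND 0) -> 0
  row 1 [000001]: (((NOT 0 AND 0) OR (NOT 0 IMPLIES NOT 0)) AND 1) -> 1
  row 2 [000010]: (((NOT 0 AND 0) OR (NOT 0 IMPLIES NOT 0)) AND 0) -> 0
  row 3 [000011]: (((NOT 0 AND 0) OR (NOT 0 IMPLIES NOT 0)) AND 1) -> 1
  row 4 [000100]: (((NOT 0 AND 0) OR (NOT 0 IMPLIES NOT 0)) AND 0) -> 0
  (every remaining row is evaluated the same way; all 64 results are listed next)
Full result column, 8 rows per line (x1,x2,x3 fixed per line; x4,x5,x6 runs 000..111 left to right):
  rows 0-7 [x1,x2,x3=000]: 01010101  (ones: 4)
  rows 8-15 [x1,x2,x3=001]: 00000000  (ones: 0)
  rows 16-23 [x1,x2,x3=010]: 01010101  (ones: 4)
  rows 24-31 [x1,x2,x3=011]: 01010101  (ones: 4)
  rows 32-39 [x1,x2,x3=100]: 01010101  (ones: 4)
  rows 40-47 [x1,x2,x3=101]: 01010101  (ones: 4)
  rows 48-55 [x1,x2,x3=110]: 01010101  (ones: 4)
  rows 56-63 [x1,x2,x3=111]: 01010101  (ones: 4)
Count of 1-rows = 4+0+4+4+4+4+4+4 = 28

28


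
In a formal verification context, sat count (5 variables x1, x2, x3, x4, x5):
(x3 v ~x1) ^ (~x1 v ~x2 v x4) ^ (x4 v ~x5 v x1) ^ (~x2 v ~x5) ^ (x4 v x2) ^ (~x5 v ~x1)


CNF with 6 clauses over 5 vars (32 assignments).
An assignment satisfies CNF iff every clause has >=1 true literal.
Check each row (bits = x1,x2,x3,x4,x5; clause T/F shown):
  row 0 [00000]: clauses=TTTTFT -> 0
  row 1 [00001]: clauses=TTFTFT -> 0
  row 2 [00010]: clauses=TTTTTT -> 1
  row 3 [00011]: clauses=TTTTTT -> 1
  row 4 [00100]: clauses=TTTTFT -> 0
  row 5 [00101]: clauses=TTFTFT -> 0
  row 6 [00110]: clauses=TTTTTT -> 1
  row 7 [00111]: clauses=TTTTTT -> 1
  row 8 [01000]: clauses=TTTTTT -> 1
  row 9 [01001]: clauses=TTFFTT -> 0
  row 10 [01010]: clauses=TTTTTT -> 1
  row 11 [01011]: clauses=TTTFTT -> 0
  row 12 [01100]: clauses=TTTTTT -> 1
  row 13 [01101]: clauses=TTFFTT -> 0
  row 14 [01110]: clauses=TTTTTT -> 1
  row 15 [01111]: clauses=TTTFTT -> 0
  row 16 [10000]: clauses=FTTTFT -> 0
  row 17 [10001]: clauses=FTTTFF -> 0
  row 18 [10010]: clauses=FTTTTT -> 0
  row 19 [10011]: clauses=FTTTTF -> 0
  row 20 [10100]: clauses=TTTTFT -> 0
  row 21 [10101]: clauses=TTTTFF -> 0
  row 22 [10110]: clauses=TTTTTT -> 1
  row 23 [10111]: clauses=TTTTTF -> 0
  row 24 [11000]: clauses=FFTTTT -> 0
  row 25 [11001]: clauses=FFTFTF -> 0
  row 26 [11010]: clauses=FTTTTT -> 0
  row 27 [11011]: clauses=FTTFTF -> 0
  row 28 [11100]: clauses=TFTTTT -> 0
  row 29 [11101]: clauses=TFTFTF -> 0
  row 30 [11110]: clauses=TTTTTT -> 1
  row 31 [11111]: clauses=TTTFTF -> 0
Full result column, 8 rows per line (x1,x2 fixed per line; x3,x4,x5 runs 000..111 left to right):
  rows 0-7 [x1,x2=00]: 00110011  (ones: 4)
  rows 8-15 [x1,x2=01]: 10101010  (ones: 4)
  rows 16-23 [x1,x2=10]: 00000010  (ones: 1)
  rows 24-31 [x1,x2=11]: 00000010  (ones: 1)
Satisfying assignments = 4+4+1+1 = 10

10


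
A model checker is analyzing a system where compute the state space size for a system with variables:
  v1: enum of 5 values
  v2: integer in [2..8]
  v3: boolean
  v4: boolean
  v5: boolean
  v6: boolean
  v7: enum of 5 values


State space = product of domain sizes of all variables.
Domain sizes:
  v1 (enum of 5 values): 5
  v2 (integer in [2..8]): 7
  v3 (boolean): 2
  v4 (boolean): 2
  v5 (boolean): 2
  v6 (boolean): 2
  v7 (enum of 5 values): 5
Product = 5 * 7 * 2 * 2 * 2 * 2 * 5 = 2800

2800


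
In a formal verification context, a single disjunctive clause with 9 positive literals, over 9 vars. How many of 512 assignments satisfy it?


Step 1: Total=2^9=512
Step 2: Unsat when all 9 false: 2^0=1
Step 3: Sat=512-1=511

511


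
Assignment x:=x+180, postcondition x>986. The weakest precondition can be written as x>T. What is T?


Formula: wp(x:=E, P) = P[E/x] (substitute E for x in postcondition)
Step 1: Postcondition: x>986
Step 2: Substitute x+180 for x: x+180>986
Step 3: Solve for x: x > 986-180 = 806

806


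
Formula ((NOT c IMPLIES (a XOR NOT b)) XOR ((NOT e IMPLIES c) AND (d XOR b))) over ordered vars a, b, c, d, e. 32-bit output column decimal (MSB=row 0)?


Formula: ((NOT c IMPLIES (a XOR NOT b)) XOR ((NOT e IMPLIES c) AND (d XOR b))) over a, b, c, d, e (32 rows)
Evaluate each row (bits = a,b,c,d,e, MSB first):
  row 0 [00000]: ((NOT 0 IMPLIES (0 XOR NOT 0)) XOR ((NOT 0 IMPLIES 0) AND (0 XOR 0))) -> 1
  row 1 [00001]: ((NOT 0 IMPLIES (0 XOR NOT 0)) XOR ((NOT 1 IMPLIES 0) AND (0 XOR 0))) -> 1
  row 2 [00010]: ((NOT 0 IMPLIES (0 XOR NOT 0)) XOR ((NOT 0 IMPLIES 0) AND (1 XOR 0))) -> 1
  row 3 [00011]: ((NOT 0 IMPLIES (0 XOR NOT 0)) XOR ((NOT 1 IMPLIES 0) AND (1 XOR 0))) -> 0
  row 4 [00100]: ((NOT 1 IMPLIES (0 XOR NOT 0)) XOR ((NOT 0 IMPLIES 1) AND (0 XOR 0))) -> 1
  row 5 [00101]: ((NOT 1 IMPLIES (0 XOR NOT 0)) XOR ((NOT 1 IMPLIES 1) AND (0 XOR 0))) -> 1
  row 6 [00110]: ((NOT 1 IMPLIES (0 XOR NOT 0)) XOR ((NOT 0 IMPLIES 1) AND (1 XOR 0))) -> 0
  row 7 [00111]: ((NOT 1 IMPLIES (0 XOR NOT 0)) XOR ((NOT 1 IMPLIES 1) AND (1 XOR 0))) -> 0
  row 8 [01000]: ((NOT 0 IMPLIES (0 XOR NOT 1)) XOR ((NOT 0 IMPLIES 0) AND (0 XOR 1))) -> 0
  row 9 [01001]: ((NOT 0 IMPLIES (0 XOR NOT 1)) XOR ((NOT 1 IMPLIES 0) AND (0 XOR 1))) -> 1
  row 10 [01010]: ((NOT 0 IMPLIES (0 XOR NOT 1)) XOR ((NOT 0 IMPLIES 0) AND (1 XOR 1))) -> 0
  row 11 [01011]: ((NOT 0 IMPLIES (0 XOR NOT 1)) XOR ((NOT 1 IMPLIES 0) AND (1 XOR 1))) -> 0
  row 12 [01100]: ((NOT 1 IMPLIES (0 XOR NOT 1)) XOR ((NOT 0 IMPLIES 1) AND (0 XOR 1))) -> 0
  row 13 [01101]: ((NOT 1 IMPLIES (0 XOR NOT 1)) XOR ((NOT 1 IMPLIES 1) AND (0 XOR 1))) -> 0
  row 14 [01110]: ((NOT 1 IMPLIES (0 XOR NOT 1)) XOR ((NOT 0 IMPLIES 1) AND (1 XOR 1))) -> 1
  row 15 [01111]: ((NOT 1 IMPLIES (0 XOR NOT 1)) XOR ((NOT 1 IMPLIES 1) AND (1 XOR 1))) -> 1
  row 16 [10000]: ((NOT 0 IMPLIES (1 XOR NOT 0)) XOR ((NOT 0 IMPLIES 0) AND (0 XOR 0))) -> 0
  row 17 [10001]: ((NOT 0 IMPLIES (1 XOR NOT 0)) XOR ((NOT 1 IMPLIES 0) AND (0 XOR 0))) -> 0
  row 18 [10010]: ((NOT 0 IMPLIES (1 XOR NOT 0)) XOR ((NOT 0 IMPLIES 0) AND (1 XOR 0))) -> 0
  row 19 [10011]: ((NOT 0 IMPLIES (1 XOR NOT 0)) XOR ((NOT 1 IMPLIES 0) AND (1 XOR 0))) -> 1
  row 20 [10100]: ((NOT 1 IMPLIES (1 XOR NOT 0)) XOR ((NOT 0 IMPLIES 1) AND (0 XOR 0))) -> 1
  row 21 [10101]: ((NOT 1 IMPLIES (1 XOR NOT 0)) XOR ((NOT 1 IMPLIES 1) AND (0 XOR 0))) -> 1
  row 22 [10110]: ((NOT 1 IMPLIES (1 XOR NOT 0)) XOR ((NOT 0 IMPLIES 1) AND (1 XOR 0))) -> 0
  row 23 [10111]: ((NOT 1 IMPLIES (1 XOR NOT 0)) XOR ((NOT 1 IMPLIES 1) AND (1 XOR 0))) -> 0
  row 24 [11000]: ((NOT 0 IMPLIES (1 XOR NOT 1)) XOR ((NOT 0 IMPLIES 0) AND (0 XOR 1))) -> 1
  row 25 [11001]: ((NOT 0 IMPLIES (1 XOR NOT 1)) XOR ((NOT 1 IMPLIES 0) AND (0 XOR 1))) -> 0
  row 26 [11010]: ((NOT 0 IMPLIES (1 XOR NOT 1)) XOR ((NOT 0 IMPLIES 0) AND (1 XOR 1))) -> 1
  row 27 [11011]: ((NOT 0 IMPLIES (1 XOR NOT 1)) XOR ((NOT 1 IMPLIES 0) AND (1 XOR 1))) -> 1
  row 28 [11100]: ((NOT 1 IMPLIES (1 XOR NOT 1)) XOR ((NOT 0 IMPLIES 1) AND (0 XOR 1))) -> 0
  row 29 [11101]: ((NOT 1 IMPLIES (1 XOR NOT 1)) XOR ((NOT 1 IMPLIES 1) AND (0 XOR 1))) -> 0
  row 30 [11110]: ((NOT 1 IMPLIES (1 XOR NOT 1)) XOR ((NOT 0 IMPLIES 1) AND (1 XOR 1))) -> 1
  row 31 [11111]: ((NOT 1 IMPLIES (1 XOR NOT 1)) XOR ((NOT 1 IMPLIES 1) AND (1 XOR 1))) -> 1
Full result column, 4 rows per line (a,b,c fixed per line; d,e runs 00..11 left to right):
  rows 0-3 [a,b,c=000]: 1110  = hex E
  rows 4-7 [a,b,c=001]: 1100  = hex C
  rows 8-11 [a,b,c=010]: 0100  = hex 4
  rows 12-15 [a,b,c=011]: 0011  = hex 3
  rows 16-19 [a,b,c=100]: 0001  = hex 1
  rows 20-23 [a,b,c=101]: 1100  = hex C
  rows 24-27 [a,b,c=110]: 1011  = hex B
  rows 28-31 [a,b,c=111]: 0011  = hex 3
Output column (row 0 .. row 31) = 11101100010000110001110010110011
Output column grouped in 4s = 1110 1100 0100 0011 0001 1100 1011 0011 = 0xEC431CB3
Convert to decimal digit by digit (value = value*16 + digit):
  E -> 14
  14*16 + 12 (C) = 236
  236*16 + 4 = 3780
  3780*16 + 3 = 60483
  60483*16 + 1 = 967729
  967729*16 + 12 (C) = 15483676
  15483676*16 + 11 (B) = 247738827
  247738827*16 + 3 = 3963821235
Decimal = 3963821235

3963821235


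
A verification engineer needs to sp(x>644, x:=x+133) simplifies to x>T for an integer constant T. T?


Formula: sp(P, x:=E) = exists old_x. (x = E[old_x/x]) AND P[old_x/x] (old_x is the value of x before the assignment; eliminate old_x by solving x = E[old_x/x] for old_x)
Step 1: Precondition P: x>644, i.e. old_x > 644
Step 2: Assignment gives x = old_x + 133, so old_x = x - 133
Step 3: Substitute into P: x - 133 > 644
Step 4: Simplify: x > 644+133 = 777

777


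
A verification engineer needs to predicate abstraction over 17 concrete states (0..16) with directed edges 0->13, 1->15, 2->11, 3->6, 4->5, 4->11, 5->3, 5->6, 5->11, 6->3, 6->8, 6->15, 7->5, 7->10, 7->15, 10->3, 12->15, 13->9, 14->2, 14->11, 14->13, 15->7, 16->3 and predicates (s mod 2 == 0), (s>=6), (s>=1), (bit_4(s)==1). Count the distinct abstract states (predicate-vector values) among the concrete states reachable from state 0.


BFS from 0:
Concrete reachable: {0, 9, 13}
Abstract via predicates (s mod 2 == 0), (s>=6), (s>=1), (bit_4(s)==1):
  (0,1,1,0) <- {9, 13}
  (1,0,0,0) <- {0}
Distinct abstract states = 2

2


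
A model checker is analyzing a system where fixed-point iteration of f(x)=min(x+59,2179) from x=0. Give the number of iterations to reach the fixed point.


Step 1: x=0, cap=2179, increment=59
Step 2: x grows by 59 each step until capped at 2179; fixed point is x=2179
Step 3: iterations = ceil(2179/59) = 37

37


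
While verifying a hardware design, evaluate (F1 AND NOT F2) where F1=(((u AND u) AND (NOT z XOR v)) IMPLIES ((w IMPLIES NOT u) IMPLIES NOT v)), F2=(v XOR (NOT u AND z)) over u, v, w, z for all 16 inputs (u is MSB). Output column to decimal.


F1 = (((u AND u) AND (NOT z XOR v)) IMPLIES ((w IMPLIES NOT u) IMPLIES NOT v))
F2 = (v XOR (NOT u AND z))
Counterexample to F1=>F2 is where F1=1 and F2=0.
Evaluate each row (bits = u,v,w,z, MSB first):
  row 0 [0000]: F1=1 F2=0 -> F1&~F2 -> 1
  row 1 [0001]: F1=1 F2=1 -> F1&~F2 -> 0
  row 2 [0010]: F1=1 F2=0 -> F1&~F2 -> 1
  row 3 [0011]: F1=1 F2=1 -> F1&~F2 -> 0
  row 4 [0100]: F1=1 F2=1 -> F1&~F2 -> 0
  row 5 [0101]: F1=1 F2=0 -> F1&~F2 -> 1
  row 6 [0110]: F1=1 F2=1 -> F1&~F2 -> 0
  row 7 [0111]: F1=1 F2=0 -> F1&~F2 -> 1
  row 8 [1000]: F1=1 F2=0 -> F1&~F2 -> 1
  row 9 [1001]: F1=1 F2=0 -> F1&~F2 -> 1
  row 10 [1010]: F1=1 F2=0 -> F1&~F2 -> 1
  row 11 [1011]: F1=1 F2=0 -> F1&~F2 -> 1
  row 12 [1100]: F1=1 F2=1 -> F1&~F2 -> 0
  row 13 [1101]: F1=0 F2=1 -> F1&~F2 -> 0
  row 14 [1110]: F1=1 F2=1 -> F1&~F2 -> 0
  row 15 [1111]: F1=1 F2=1 -> F1&~F2 -> 0
Full result column, 4 rows per line (u,v fixed per line; w,z runs 00..11 left to right):
  rows 0-3 [u,v=00]: 1010  = hex A
  rows 4-7 [u,v=01]: 0101  = hex 5
  rows 8-11 [u,v=10]: 1111  = hex F
  rows 12-15 [u,v=11]: 0000  = hex 0
Counterexample vector (row 0 .. row 15) = 1010010111110000
Output column grouped in 4s = 1010 0101 1111 0000 = 0xA5F0
Convert to decimal digit by digit (value = value*16 + digit):
  A -> 10
  10*16 + 5 = 165
  165*16 + 15 (F) = 2655
  2655*16 + 0 = 42480
Decimal = 42480

42480


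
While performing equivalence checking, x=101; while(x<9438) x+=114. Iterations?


Step 1: x goes from 101 toward 9438 by 114; the body runs while x<9438, so iterations = ceil((bound-start)/step)
Step 2: Distance=9337
Step 3: ceil(9337/114)=82

82


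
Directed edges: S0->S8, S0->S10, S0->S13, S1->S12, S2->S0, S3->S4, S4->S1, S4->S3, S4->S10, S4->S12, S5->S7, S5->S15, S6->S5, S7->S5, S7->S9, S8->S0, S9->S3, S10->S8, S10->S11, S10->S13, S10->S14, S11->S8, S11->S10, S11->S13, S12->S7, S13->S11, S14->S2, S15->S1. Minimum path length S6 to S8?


BFS layer-by-layer from S6:
  dist 0: {S6}
  dist 1: {S5}
  dist 2: {S7, S15}
  dist 3: {S1, S9}
  dist 4: {S3, S12}
  dist 5: {S4}
  dist 6: {S10}
  dist 7: {S8, S11, S13, S14}
  -> S8 reached at distance 7
Shortest path length = 7

7


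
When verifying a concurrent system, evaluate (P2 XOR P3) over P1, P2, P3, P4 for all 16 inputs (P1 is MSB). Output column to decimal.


Formula: (P2 XOR P3) over P1, P2, P3, P4 (16 rows)
Evaluate each row (bits = P1,P2,P3,P4, MSB first):
  row 0 [0000]: (0 XOR 0) -> 0
  row 1 [0001]: (0 XOR 0) -> 0
  row 2 [0010]: (0 XOR 1) -> 1
  row 3 [0011]: (0 XOR 1) -> 1
  row 4 [0100]: (1 XOR 0) -> 1
  row 5 [0101]: (1 XOR 0) -> 1
  row 6 [0110]: (1 XOR 1) -> 0
  row 7 [0111]: (1 XOR 1) -> 0
  row 8 [1000]: (0 XOR 0) -> 0
  row 9 [1001]: (0 XOR 0) -> 0
  row 10 [1010]: (0 XOR 1) -> 1
  row 11 [1011]: (0 XOR 1) -> 1
  row 12 [1100]: (1 XOR 0) -> 1
  row 13 [1101]: (1 XOR 0) -> 1
  row 14 [1110]: (1 XOR 1) -> 0
  row 15 [1111]: (1 XOR 1) -> 0
Full result column, 4 rows per line (P1,P2 fixed per line; P3,P4 runs 00..11 left to right):
  rows 0-3 [P1,P2=00]: 0011  = hex 3
  rows 4-7 [P1,P2=01]: 1100  = hex C
  rows 8-11 [P1,P2=10]: 0011  = hex 3
  rows 12-15 [P1,P2=11]: 1100  = hex C
Output column (row 0 .. row 15) = 0011110000111100
Output column grouped in 4s = 0011 1100 0011 1100 = 0x3C3C
Convert to decimal digit by digit (value = value*16 + digit):
  3 -> 3
  3*16 + 12 (C) = 60
  60*16 + 3 = 963
  963*16 + 12 (C) = 15420
Decimal = 15420

15420


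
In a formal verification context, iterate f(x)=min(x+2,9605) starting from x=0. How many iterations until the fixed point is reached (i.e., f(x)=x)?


Step 1: x=0, cap=9605, increment=2
Step 2: x grows by 2 each step until capped at 9605; fixed point is x=9605
Step 3: iterations = ceil(9605/2) = 4803

4803


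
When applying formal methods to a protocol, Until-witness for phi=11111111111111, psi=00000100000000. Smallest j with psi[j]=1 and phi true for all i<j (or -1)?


(phi U psi) at 0: need smallest j with psi[j]=1 and phi[i]=1 for all i in [0,j).
Scan from step 0:
  step 0: phi=1, psi=0 -> continue
  step 1: phi=1, psi=0 -> continue
  step 2: phi=1, psi=0 -> continue
  step 3: phi=1, psi=0 -> continue
  step 5: psi=1 and phi held for [0,5) -> witness found
Witness step = 5

5


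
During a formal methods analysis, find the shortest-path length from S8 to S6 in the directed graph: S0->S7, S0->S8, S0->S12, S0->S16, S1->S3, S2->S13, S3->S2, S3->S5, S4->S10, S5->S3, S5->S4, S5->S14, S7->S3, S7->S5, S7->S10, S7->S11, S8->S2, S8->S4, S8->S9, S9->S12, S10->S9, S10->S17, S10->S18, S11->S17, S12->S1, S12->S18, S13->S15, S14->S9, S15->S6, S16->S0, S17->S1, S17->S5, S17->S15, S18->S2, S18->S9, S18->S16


BFS layer-by-layer from S8:
  dist 0: {S8}
  dist 1: {S2, S4, S9}
  dist 2: {S10, S12, S13}
  dist 3: {S1, S15, S17, S18}
  dist 4: {S3, S5, S6, S16}
  -> S6 reached at distance 4
Shortest path length = 4

4


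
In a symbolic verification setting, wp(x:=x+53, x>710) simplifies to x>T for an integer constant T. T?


Formula: wp(x:=E, P) = P[E/x] (substitute E for x in postcondition)
Step 1: Postcondition: x>710
Step 2: Substitute x+53 for x: x+53>710
Step 3: Solve for x: x > 710-53 = 657

657


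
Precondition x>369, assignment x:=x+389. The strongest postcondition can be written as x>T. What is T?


Formula: sp(P, x:=E) = exists old_x. (x = E[old_x/x]) AND P[old_x/x] (old_x is the value of x before the assignment; eliminate old_x by solving x = E[old_x/x] for old_x)
Step 1: Precondition P: x>369, i.e. old_x > 369
Step 2: Assignment gives x = old_x + 389, so old_x = x - 389
Step 3: Substitute into P: x - 389 > 369
Step 4: Simplify: x > 369+389 = 758

758


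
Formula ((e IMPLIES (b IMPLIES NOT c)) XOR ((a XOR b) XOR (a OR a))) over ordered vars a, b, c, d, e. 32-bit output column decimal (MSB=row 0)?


Formula: ((e IMPLIES (b IMPLIES NOT c)) XOR ((a XOR b) XOR (a OR a))) over a, b, c, d, e (32 rows)
Evaluate each row (bits = a,b,c,d,e, MSB first):
  row 0 [00000]: ((0 IMPLIES (0 IMPLIES NOT 0)) XOR ((0 XOR 0) XOR (0 OR 0))) -> 1
  row 1 [00001]: ((1 IMPLIES (0 IMPLIES NOT 0)) XOR ((0 XOR 0) XOR (0 OR 0))) -> 1
  row 2 [00010]: ((0 IMPLIES (0 IMPLIES NOT 0)) XOR ((0 XOR 0) XOR (0 OR 0))) -> 1
  row 3 [00011]: ((1 IMPLIES (0 IMPLIES NOT 0)) XOR ((0 XOR 0) XOR (0 OR 0))) -> 1
  row 4 [00100]: ((0 IMPLIES (0 IMPLIES NOT 1)) XOR ((0 XOR 0) XOR (0 OR 0))) -> 1
  row 5 [00101]: ((1 IMPLIES (0 IMPLIES NOT 1)) XOR ((0 XOR 0) XOR (0 OR 0))) -> 1
  row 6 [00110]: ((0 IMPLIES (0 IMPLIES NOT 1)) XOR ((0 XOR 0) XOR (0 OR 0))) -> 1
  row 7 [00111]: ((1 IMPLIES (0 IMPLIES NOT 1)) XOR ((0 XOR 0) XOR (0 OR 0))) -> 1
  row 8 [01000]: ((0 IMPLIES (1 IMPLIES NOT 0)) XOR ((0 XOR 1) XOR (0 OR 0))) -> 0
  row 9 [01001]: ((1 IMPLIES (1 IMPLIES NOT 0)) XOR ((0 XOR 1) XOR (0 OR 0))) -> 0
  row 10 [01010]: ((0 IMPLIES (1 IMPLIES NOT 0)) XOR ((0 XOR 1) XOR (0 OR 0))) -> 0
  row 11 [01011]: ((1 IMPLIES (1 IMPLIES NOT 0)) XOR ((0 XOR 1) XOR (0 OR 0))) -> 0
  row 12 [01100]: ((0 IMPLIES (1 IMPLIES NOT 1)) XOR ((0 XOR 1) XOR (0 OR 0))) -> 0
  row 13 [01101]: ((1 IMPLIES (1 IMPLIES NOT 1)) XOR ((0 XOR 1) XOR (0 OR 0))) -> 1
  row 14 [01110]: ((0 IMPLIES (1 IMPLIES NOT 1)) XOR ((0 XOR 1) XOR (0 OR 0))) -> 0
  row 15 [01111]: ((1 IMPLIES (1 IMPLIES NOT 1)) XOR ((0 XOR 1) XOR (0 OR 0))) -> 1
  row 16 [10000]: ((0 IMPLIES (0 IMPLIES NOT 0)) XOR ((1 XOR 0) XOR (1 OR 1))) -> 1
  row 17 [10001]: ((1 IMPLIES (0 IMPLIES NOT 0)) XOR ((1 XOR 0) XOR (1 OR 1))) -> 1
  row 18 [10010]: ((0 IMPLIES (0 IMPLIES NOT 0)) XOR ((1 XOR 0) XOR (1 OR 1))) -> 1
  row 19 [10011]: ((1 IMPLIES (0 IMPLIES NOT 0)) XOR ((1 XOR 0) XOR (1 OR 1))) -> 1
  row 20 [10100]: ((0 IMPLIES (0 IMPLIES NOT 1)) XOR ((1 XOR 0) XOR (1 OR 1))) -> 1
  row 21 [10101]: ((1 IMPLIES (0 IMPLIES NOT 1)) XOR ((1 XOR 0) XOR (1 OR 1))) -> 1
  row 22 [10110]: ((0 IMPLIES (0 IMPLIES NOT 1)) XOR ((1 XOR 0) XOR (1 OR 1))) -> 1
  row 23 [10111]: ((1 IMPLIES (0 IMPLIES NOT 1)) XOR ((1 XOR 0) XOR (1 OR 1))) -> 1
  row 24 [11000]: ((0 IMPLIES (1 IMPLIES NOT 0)) XOR ((1 XOR 1) XOR (1 OR 1))) -> 0
  row 25 [11001]: ((1 IMPLIES (1 IMPLIES NOT 0)) XOR ((1 XOR 1) XOR (1 OR 1))) -> 0
  row 26 [11010]: ((0 IMPLIES (1 IMPLIES NOT 0)) XOR ((1 XOR 1) XOR (1 OR 1))) -> 0
  row 27 [11011]: ((1 IMPLIES (1 IMPLIES NOT 0)) XOR ((1 XOR 1) XOR (1 OR 1))) -> 0
  row 28 [11100]: ((0 IMPLIES (1 IMPLIES NOT 1)) XOR ((1 XOR 1) XOR (1 OR 1))) -> 0
  row 29 [11101]: ((1 IMPLIES (1 IMPLIES NOT 1)) XOR ((1 XOR 1) XOR (1 OR 1))) -> 1
  row 30 [11110]: ((0 IMPLIES (1 IMPLIES NOT 1)) XOR ((1 XOR 1) XOR (1 OR 1))) -> 0
  row 31 [11111]: ((1 IMPLIES (1 IMPLIES NOT 1)) XOR ((1 XOR 1) XOR (1 OR 1))) -> 1
Full result column, 4 rows per line (a,b,c fixed per line; d,e runs 00..11 left to right):
  rows 0-3 [a,b,c=000]: 1111  = hex F
  rows 4-7 [a,b,c=001]: 1111  = hex F
  rows 8-11 [a,b,c=010]: 0000  = hex 0
  rows 12-15 [a,b,c=011]: 0101  = hex 5
  rows 16-19 [a,b,c=100]: 1111  = hex F
  rows 20-23 [a,b,c=101]: 1111  = hex F
  rows 24-27 [a,b,c=110]: 0000  = hex 0
  rows 28-31 [a,b,c=111]: 0101  = hex 5
Output column (row 0 .. row 31) = 11111111000001011111111100000101
Output column grouped in 4s = 1111 1111 0000 0101 1111 1111 0000 0101 = 0xFF05FF05
Convert to decimal digit by digit (value = value*16 + digit):
  F -> 15
  15*16 + 15 (F) = 255
  255*16 + 0 = 4080
  4080*16 + 5 = 65285
  65285*16 + 15 (F) = 1044575
  1044575*16 + 15 (F) = 16713215
  16713215*16 + 0 = 267411440
  267411440*16 + 5 = 4278583045
Decimal = 4278583045

4278583045


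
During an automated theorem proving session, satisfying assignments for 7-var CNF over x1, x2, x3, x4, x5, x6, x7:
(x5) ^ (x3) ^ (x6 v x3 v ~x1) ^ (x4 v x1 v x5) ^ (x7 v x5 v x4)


CNF with 5 clauses over 7 vars (128 assignments).
An assignment satisfies CNF iff every clause has >=1 true literal.
Check each row (bits = x1,x2,x3,x4,x5,x6,x7; clause T/F shown):
  row 0 [0000000]: clauses=FFTFF -> 0
  row 1 [0000001]: clauses=FFTFT -> 0
  row 2 [0000010]: clauses=FFTFF -> 0
  row 3 [0000011]: clauses=FFTFT -> 0
  row 4 [0000100]: clauses=TFTTT -> 0
  (every remaining row is evaluated the same way; all 128 results are listed next)
Full result column, 8 rows per line (x1,x2,x3,x4 fixed per line; x5,x6,x7 runs 000..111 left to right):
  rows 0-7 [x1,x2,x3,x4=0000]: 00000000  (ones: 0)
  rows 8-15 [x1,x2,x3,x4=0001]: 00000000  (ones: 0)
  rows 16-23 [x1,x2,x3,x4=0010]: 00001111  (ones: 4)
  rows 24-31 [x1,x2,x3,x4=0011]: 00001111  (ones: 4)
  rows 32-39 [x1,x2,x3,x4=0100]: 00000000  (ones: 0)
  rows 40-47 [x1,x2,x3,x4=0101]: 00000000  (ones: 0)
  rows 48-55 [x1,x2,x3,x4=0110]: 00001111  (ones: 4)
  rows 56-63 [x1,x2,x3,x4=0111]: 00001111  (ones: 4)
  rows 64-71 [x1,x2,x3,x4=1000]: 00000000  (ones: 0)
  rows 72-79 [x1,x2,x3,x4=1001]: 00000000  (ones: 0)
  rows 80-87 [x1,x2,x3,x4=1010]: 00001111  (ones: 4)
  rows 88-95 [x1,x2,x3,x4=1011]: 00001111  (ones: 4)
  rows 96-103 [x1,x2,x3,x4=1100]: 00000000  (ones: 0)
  rows 104-111 [x1,x2,x3,x4=1101]: 00000000  (ones: 0)
  rows 112-119 [x1,x2,x3,x4=1110]: 00001111  (ones: 4)
  rows 120-127 [x1,x2,x3,x4=1111]: 00001111  (ones: 4)
Satisfying assignments = 0+0+4+4+0+0+4+4+0+0+4+4+0+0+4+4 = 32

32


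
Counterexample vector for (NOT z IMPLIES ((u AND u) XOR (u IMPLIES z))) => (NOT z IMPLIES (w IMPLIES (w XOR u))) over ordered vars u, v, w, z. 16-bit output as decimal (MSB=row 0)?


F1 = (NOT z IMPLIES ((u AND u) XOR (u IMPLIES z)))
F2 = (NOT z IMPLIES (w IMPLIES (w XOR u)))
Counterexample to F1=>F2 is where F1=1 and F2=0.
Evaluate each row (bits = u,v,w,z, MSB first):
  row 0 [0000]: F1=1 F2=1 -> F1&~F2 -> 0
  row 1 [0001]: F1=1 F2=1 -> F1&~F2 -> 0
  row 2 [0010]: F1=1 F2=1 -> F1&~F2 -> 0
  row 3 [0011]: F1=1 F2=1 -> F1&~F2 -> 0
  row 4 [0100]: F1=1 F2=1 -> F1&~F2 -> 0
  row 5 [0101]: F1=1 F2=1 -> F1&~F2 -> 0
  row 6 [0110]: F1=1 F2=1 -> F1&~F2 -> 0
  row 7 [0111]: F1=1 F2=1 -> F1&~F2 -> 0
  row 8 [1000]: F1=1 F2=1 -> F1&~F2 -> 0
  row 9 [1001]: F1=1 F2=1 -> F1&~F2 -> 0
  row 10 [1010]: F1=1 F2=0 -> F1&~F2 -> 1
  row 11 [1011]: F1=1 F2=1 -> F1&~F2 -> 0
  row 12 [1100]: F1=1 F2=1 -> F1&~F2 -> 0
  row 13 [1101]: F1=1 F2=1 -> F1&~F2 -> 0
  row 14 [1110]: F1=1 F2=0 -> F1&~F2 -> 1
  row 15 [1111]: F1=1 F2=1 -> F1&~F2 -> 0
Full result column, 4 rows per line (u,v fixed per line; w,z runs 00..11 left to right):
  rows 0-3 [u,v=00]: 0000  = hex 0
  rows 4-7 [u,v=01]: 0000  = hex 0
  rows 8-11 [u,v=10]: 0010  = hex 2
  rows 12-15 [u,v=11]: 0010  = hex 2
Counterexample vector (row 0 .. row 15) = 0000000000100010
Output column grouped in 4s = 0000 0000 0010 0010 = 0x0022
Convert to decimal digit by digit (value = value*16 + digit):
  0 -> 0
  0*16 + 0 = 0
  0*16 + 2 = 2
  2*16 + 2 = 34
Decimal = 34

34


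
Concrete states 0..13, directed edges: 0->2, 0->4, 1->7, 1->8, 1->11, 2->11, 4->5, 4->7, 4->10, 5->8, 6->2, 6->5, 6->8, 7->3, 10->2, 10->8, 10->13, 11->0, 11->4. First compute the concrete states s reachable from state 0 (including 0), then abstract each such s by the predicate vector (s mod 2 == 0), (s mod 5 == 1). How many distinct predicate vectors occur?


BFS from 0:
Concrete reachable: {0, 2, 3, 4, 5, 7, 8, 10, 11, 13}
Abstract via predicates (s mod 2 == 0), (s mod 5 == 1):
  (0,0) <- {3, 5, 7, 13}
  (0,1) <- {11}
  (1,0) <- {0, 2, 4, 8, 10}
Distinct abstract states = 3

3


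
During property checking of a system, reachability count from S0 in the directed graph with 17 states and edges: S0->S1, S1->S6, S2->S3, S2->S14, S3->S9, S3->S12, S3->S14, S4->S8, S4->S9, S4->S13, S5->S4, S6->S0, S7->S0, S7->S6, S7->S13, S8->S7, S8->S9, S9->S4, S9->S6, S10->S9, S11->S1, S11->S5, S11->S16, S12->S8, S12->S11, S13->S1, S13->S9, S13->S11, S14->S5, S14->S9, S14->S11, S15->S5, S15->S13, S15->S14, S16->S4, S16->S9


BFS from S0:
  layer 0: {S0}
  layer 1: {S1}
  layer 2: {S6}
Reachable set: {S0, S1, S6}
Count = 3

3


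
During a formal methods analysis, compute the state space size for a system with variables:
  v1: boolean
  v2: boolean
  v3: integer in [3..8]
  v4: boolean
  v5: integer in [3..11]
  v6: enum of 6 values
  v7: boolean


State space = product of domain sizes of all variables.
Domain sizes:
  v1 (boolean): 2
  v2 (boolean): 2
  v3 (integer in [3..8]): 6
  v4 (boolean): 2
  v5 (integer in [3..11]): 9
  v6 (enum of 6 values): 6
  v7 (boolean): 2
Product = 2 * 2 * 6 * 2 * 9 * 6 * 2 = 5184

5184


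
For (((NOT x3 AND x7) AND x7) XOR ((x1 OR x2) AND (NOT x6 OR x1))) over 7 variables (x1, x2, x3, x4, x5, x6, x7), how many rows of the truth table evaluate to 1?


Formula: (((NOT x3 AND x7) AND x7) XOR ((x1 OR x2) AND (NOT x6 OR x1))) over 7 vars (128 rows)
Evaluate each row (x1, x2, x3, x4, x5, x6, x7 as bits, MSB first):
  row 0 [0000000]: (((NOT 0 AND 0) AND 0) XOR ((0 OR 0) AND (NOT 0 OR 0))) -> 0
  row 1 [0000001]: (((NOT 0 AND 1) AND 1) XOR ((0 OR 0) AND (NOT 0 OR 0))) -> 1
  row 2 [0000010]: (((NOT 0 AND 0) AND 0) XOR ((0 OR 0) AND (NOT 1 OR 0))) -> 0
  row 3 [0000011]: (((NOT 0 AND 1) AND 1) XOR ((0 OR 0) AND (NOT 1 OR 0))) -> 1
  row 4 [0000100]: (((NOT 0 AND 0) AND 0) XOR ((0 OR 0) AND (NOT 0 OR 0))) -> 0
  (every remaining row is evaluated the same way; all 128 results are listed next)
Full result column, 8 rows per line (x1,x2,x3,x4 fixed per line; x5,x6,x7 runs 000..111 left to right):
  rows 0-7 [x1,x2,x3,x4=0000]: 01010101  (ones: 4)
  rows 8-15 [x1,x2,x3,x4=0001]: 01010101  (ones: 4)
  rows 16-23 [x1,x2,x3,x4=0010]: 00000000  (ones: 0)
  rows 24-31 [x1,x2,x3,x4=0011]: 00000000  (ones: 0)
  rows 32-39 [x1,x2,x3,x4=0100]: 10011001  (ones: 4)
  rows 40-47 [x1,x2,x3,x4=0101]: 10011001  (ones: 4)
  rows 48-55 [x1,x2,x3,x4=0110]: 11001100  (ones: 4)
  rows 56-63 [x1,x2,x3,x4=0111]: 11001100  (ones: 4)
  rows 64-71 [x1,x2,x3,x4=1000]: 10101010  (ones: 4)
  rows 72-79 [x1,x2,x3,x4=1001]: 10101010  (ones: 4)
  rows 80-87 [x1,x2,x3,x4=1010]: 11111111  (ones: 8)
  rows 88-95 [x1,x2,x3,x4=1011]: 11111111  (ones: 8)
  rows 96-103 [x1,x2,x3,x4=1100]: 10101010  (ones: 4)
  rows 104-111 [x1,x2,x3,x4=1101]: 10101010  (ones: 4)
  rows 112-119 [x1,x2,x3,x4=1110]: 11111111  (ones: 8)
  rows 120-127 [x1,x2,x3,x4=1111]: 11111111  (ones: 8)
Count of 1-rows = 4+4+0+0+4+4+4+4+4+4+8+8+4+4+8+8 = 72

72


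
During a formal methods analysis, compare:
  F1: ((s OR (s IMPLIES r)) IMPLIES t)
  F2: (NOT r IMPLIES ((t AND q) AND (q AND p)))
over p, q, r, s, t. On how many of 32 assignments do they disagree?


F1 = ((s OR (s IMPLIES r)) IMPLIES t)
F2 = (NOT r IMPLIES ((t AND q) AND (q AND p)))
Evaluate both on each of 32 rows (bits = p,q,r,s,t):
  row 0 [00000]: F1=0 F2=0 -> 0
  row 1 [00001]: F1=1 F2=0 (differ) -> 1
  row 2 [00010]: F1=0 F2=0 -> 0
  row 3 [00011]: F1=1 F2=0 (differ) -> 1
  row 4 [00100]: F1=0 F2=1 (differ) -> 1
  row 5 [00101]: F1=1 F2=1 -> 0
  row 6 [00110]: F1=0 F2=1 (differ) -> 1
  row 7 [00111]: F1=1 F2=1 -> 0
  row 8 [01000]: F1=0 F2=0 -> 0
  row 9 [01001]: F1=1 F2=0 (differ) -> 1
  row 10 [01010]: F1=0 F2=0 -> 0
  row 11 [01011]: F1=1 F2=0 (differ) -> 1
  row 12 [01100]: F1=0 F2=1 (differ) -> 1
  row 13 [01101]: F1=1 F2=1 -> 0
  row 14 [01110]: F1=0 F2=1 (differ) -> 1
  row 15 [01111]: F1=1 F2=1 -> 0
  row 16 [10000]: F1=0 F2=0 -> 0
  row 17 [10001]: F1=1 F2=0 (differ) -> 1
  row 18 [10010]: F1=0 F2=0 -> 0
  row 19 [10011]: F1=1 F2=0 (differ) -> 1
  row 20 [10100]: F1=0 F2=1 (differ) -> 1
  row 21 [10101]: F1=1 F2=1 -> 0
  row 22 [10110]: F1=0 F2=1 (differ) -> 1
  row 23 [10111]: F1=1 F2=1 -> 0
  row 24 [11000]: F1=0 F2=0 -> 0
  row 25 [11001]: F1=1 F2=1 -> 0
  row 26 [11010]: F1=0 F2=0 -> 0
  row 27 [11011]: F1=1 F2=1 -> 0
  row 28 [11100]: F1=0 F2=1 (differ) -> 1
  row 29 [11101]: F1=1 F2=1 -> 0
  row 30 [11110]: F1=0 F2=1 (differ) -> 1
  row 31 [11111]: F1=1 F2=1 -> 0
Full result column, 8 rows per line (p,q fixed per line; r,s,t runs 000..111 left to right):
  rows 0-7 [p,q=00]: 01011010  (ones: 4)
  rows 8-15 [p,q=01]: 01011010  (ones: 4)
  rows 16-23 [p,q=10]: 01011010  (ones: 4)
  rows 24-31 [p,q=11]: 00001010  (ones: 2)
Disagreements = 4+4+4+2 = 14

14
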